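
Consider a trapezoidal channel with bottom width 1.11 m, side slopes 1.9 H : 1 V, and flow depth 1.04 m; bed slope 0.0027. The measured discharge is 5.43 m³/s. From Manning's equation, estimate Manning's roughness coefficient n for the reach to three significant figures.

A = (b + z·y)·y = (1.11 + 1.9×1.04)×1.04 = 3.209 m²
P = b + 2y√(1+z²) = 1.11 + 2×1.04×√(1+1.9²) = 5.576 m
R = A/P = 3.209/5.576 = 0.5756 m
n = (1/Q)·A·R^(2/3)·S^(1/2) = (1/5.43) × 3.209 × 0.6919 × 0.05196 = 0.02125

0.0213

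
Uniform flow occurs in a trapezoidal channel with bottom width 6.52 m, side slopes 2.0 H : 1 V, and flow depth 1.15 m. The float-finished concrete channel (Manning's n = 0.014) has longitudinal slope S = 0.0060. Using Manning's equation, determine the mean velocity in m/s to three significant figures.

A = (b + z·y)·y = (6.52 + 2.0×1.15)×1.15 = 10.14 m²
P = b + 2y√(1+z²) = 6.52 + 2×1.15×√(1+2.0²) = 11.66 m
R = A/P = 10.14/11.66 = 0.8697 m
Q = (1/n)·A·R^(2/3)·S^(1/2) = (1/0.014) × 10.14 × 0.8697^(2/3) × 0.0060^(1/2) = 51.13 m³/s
V = Q/A = 51.13/10.14 = 5.041 m/s

5.04 m/s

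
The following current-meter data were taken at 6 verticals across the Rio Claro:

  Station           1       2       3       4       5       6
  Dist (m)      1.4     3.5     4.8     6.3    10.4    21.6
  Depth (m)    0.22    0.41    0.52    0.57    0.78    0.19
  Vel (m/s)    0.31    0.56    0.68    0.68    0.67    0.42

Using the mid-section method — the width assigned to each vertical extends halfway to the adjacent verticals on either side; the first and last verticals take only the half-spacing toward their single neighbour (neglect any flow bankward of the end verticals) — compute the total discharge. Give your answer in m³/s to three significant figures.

6.49 m³/s

w_1 = (3.5 − 1.4)/2 = 1.05 m; q_1 = 0.31 × 0.22 × 1.05 = 0.07161 m³/s
w_2 = (4.8 − 1.4)/2 = 1.7 m; q_2 = 0.56 × 0.41 × 1.7 = 0.3903 m³/s
w_3 = (6.3 − 3.5)/2 = 1.4 m; q_3 = 0.68 × 0.52 × 1.4 = 0.4950 m³/s
w_4 = (10.4 − 4.8)/2 = 2.8 m; q_4 = 0.68 × 0.57 × 2.8 = 1.085 m³/s
w_5 = (21.6 − 6.3)/2 = 7.65 m; q_5 = 0.67 × 0.78 × 7.65 = 3.998 m³/s
w_6 = (21.6 − 10.4)/2 = 5.6 m; q_6 = 0.42 × 0.19 × 5.6 = 0.4469 m³/s
Q = Σ qᵢ = 6.487 m³/s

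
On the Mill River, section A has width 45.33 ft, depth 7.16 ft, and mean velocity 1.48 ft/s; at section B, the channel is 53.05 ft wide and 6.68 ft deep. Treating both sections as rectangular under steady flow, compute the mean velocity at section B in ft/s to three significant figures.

1.36 ft/s

Q = A₁V₁ = (45.33×7.16) × 1.48 = 480.4 ft³/s
A₂ = 53.05 × 6.68 = 354.4 ft²
V₂ = Q/A₂ = 480.4/354.4 = 1.355 ft/s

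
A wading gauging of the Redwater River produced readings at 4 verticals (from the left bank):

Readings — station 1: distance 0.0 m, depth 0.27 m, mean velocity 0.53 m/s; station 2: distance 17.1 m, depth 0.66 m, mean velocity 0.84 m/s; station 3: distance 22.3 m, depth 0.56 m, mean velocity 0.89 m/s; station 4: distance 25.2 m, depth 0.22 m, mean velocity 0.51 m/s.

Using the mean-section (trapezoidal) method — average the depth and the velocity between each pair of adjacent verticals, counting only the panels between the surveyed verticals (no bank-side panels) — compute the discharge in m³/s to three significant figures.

8.98 m³/s

Panel 1-2: Δb = 17.1 m, d̄ = (0.27+0.66)/2 = 0.465, v̄ = (0.53+0.84)/2 = 0.685 → q = 17.1×0.465×0.685 = 5.447 m³/s
Panel 2-3: Δb = 5.2 m, d̄ = (0.66+0.56)/2 = 0.61, v̄ = (0.84+0.89)/2 = 0.865 → q = 5.2×0.61×0.865 = 2.744 m³/s
Panel 3-4: Δb = 2.9 m, d̄ = (0.56+0.22)/2 = 0.39, v̄ = (0.89+0.51)/2 = 0.7 → q = 2.9×0.39×0.7 = 0.7917 m³/s
Q = Σ q = 8.982 m³/s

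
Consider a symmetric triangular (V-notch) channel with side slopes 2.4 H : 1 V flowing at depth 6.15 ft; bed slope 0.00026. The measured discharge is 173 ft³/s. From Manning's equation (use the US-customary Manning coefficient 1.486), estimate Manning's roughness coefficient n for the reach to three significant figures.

A = z·y² = 2.4×6.15² = 90.77 ft²
P = 2y√(1+z²) = 2×6.15×√(1+2.4²) = 31.98 ft
R = A/P = 90.77/31.98 = 2.838 ft
n = (1.486/Q)·A·R^(2/3)·S^(1/2) = (1.486/173) × 90.77 × 2.005 × 0.01612 = 0.02520

0.0252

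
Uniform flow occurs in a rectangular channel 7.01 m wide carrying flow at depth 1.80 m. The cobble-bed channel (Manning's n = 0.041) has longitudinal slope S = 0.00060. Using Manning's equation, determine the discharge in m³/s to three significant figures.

A = b·y = 7.01 × 1.80 = 12.62 m²
P = b + 2y = 7.01 + 2×1.80 = 10.61 m
R = A/P = 12.62/10.61 = 1.189 m
Q = (1/n)·A·R^(2/3)·S^(1/2) = (1/0.041) × 12.62 × 1.189^(2/3) × 0.00060^(1/2) = 8.462 m³/s

8.46 m³/s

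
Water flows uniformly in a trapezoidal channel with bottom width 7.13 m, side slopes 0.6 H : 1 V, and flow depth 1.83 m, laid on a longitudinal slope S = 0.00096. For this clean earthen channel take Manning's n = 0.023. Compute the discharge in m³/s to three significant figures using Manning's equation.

A = (b + z·y)·y = (7.13 + 0.6×1.83)×1.83 = 15.06 m²
P = b + 2y√(1+z²) = 7.13 + 2×1.83×√(1+0.6²) = 11.40 m
R = A/P = 15.06/11.40 = 1.321 m
Q = (1/n)·A·R^(2/3)·S^(1/2) = (1/0.023) × 15.06 × 1.321^(2/3) × 0.00096^(1/2) = 24.42 m³/s

24.4 m³/s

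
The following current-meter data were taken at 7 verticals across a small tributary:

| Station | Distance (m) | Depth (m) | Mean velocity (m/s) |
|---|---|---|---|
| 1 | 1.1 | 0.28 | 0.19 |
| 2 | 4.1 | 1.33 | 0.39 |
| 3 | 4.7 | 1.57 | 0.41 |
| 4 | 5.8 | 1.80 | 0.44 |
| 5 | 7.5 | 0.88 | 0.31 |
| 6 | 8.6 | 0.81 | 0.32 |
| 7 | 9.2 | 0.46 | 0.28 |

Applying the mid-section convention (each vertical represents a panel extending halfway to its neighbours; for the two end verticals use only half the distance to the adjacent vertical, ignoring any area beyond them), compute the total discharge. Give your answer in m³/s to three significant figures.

w_1 = (4.1 − 1.1)/2 = 1.5 m; q_1 = 0.19 × 0.28 × 1.5 = 0.07980 m³/s
w_2 = (4.7 − 1.1)/2 = 1.8 m; q_2 = 0.39 × 1.33 × 1.8 = 0.9337 m³/s
w_3 = (5.8 − 4.1)/2 = 0.85 m; q_3 = 0.41 × 1.57 × 0.85 = 0.5471 m³/s
w_4 = (7.5 − 4.7)/2 = 1.4 m; q_4 = 0.44 × 1.80 × 1.4 = 1.109 m³/s
w_5 = (8.6 − 5.8)/2 = 1.4 m; q_5 = 0.31 × 0.88 × 1.4 = 0.3819 m³/s
w_6 = (9.2 − 7.5)/2 = 0.85 m; q_6 = 0.32 × 0.81 × 0.85 = 0.2203 m³/s
w_7 = (9.2 − 8.6)/2 = 0.3 m; q_7 = 0.28 × 0.46 × 0.3 = 0.03864 m³/s
Q = Σ qᵢ = 3.310 m³/s

3.31 m³/s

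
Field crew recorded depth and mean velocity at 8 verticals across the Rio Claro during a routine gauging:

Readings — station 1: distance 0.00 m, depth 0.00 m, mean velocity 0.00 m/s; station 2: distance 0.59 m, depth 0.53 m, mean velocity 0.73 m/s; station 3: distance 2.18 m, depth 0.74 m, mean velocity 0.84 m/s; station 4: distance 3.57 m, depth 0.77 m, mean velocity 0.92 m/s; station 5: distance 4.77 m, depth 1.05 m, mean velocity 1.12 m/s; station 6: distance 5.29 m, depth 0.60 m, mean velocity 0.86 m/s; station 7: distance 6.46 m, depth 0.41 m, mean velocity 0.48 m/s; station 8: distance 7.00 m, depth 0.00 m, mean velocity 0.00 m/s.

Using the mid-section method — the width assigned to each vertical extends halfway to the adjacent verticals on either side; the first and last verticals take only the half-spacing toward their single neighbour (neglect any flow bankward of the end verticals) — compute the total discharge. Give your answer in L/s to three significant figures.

3880 L/s

w_2 = (2.18 − 0.00)/2 = 1.09 m; q_2 = 0.73 × 0.53 × 1.09 = 0.4217 m³/s
w_3 = (3.57 − 0.59)/2 = 1.49 m; q_3 = 0.84 × 0.74 × 1.49 = 0.9262 m³/s
w_4 = (4.77 − 2.18)/2 = 1.295 m; q_4 = 0.92 × 0.77 × 1.295 = 0.9174 m³/s
w_5 = (5.29 − 3.57)/2 = 0.86 m; q_5 = 1.12 × 1.05 × 0.86 = 1.011 m³/s
w_6 = (6.46 − 4.77)/2 = 0.845 m; q_6 = 0.86 × 0.60 × 0.845 = 0.4360 m³/s
w_7 = (7.00 − 5.29)/2 = 0.855 m; q_7 = 0.48 × 0.41 × 0.855 = 0.1683 m³/s
Stations 1, 8 contribute zero (depth or velocity is 0).
Q = Σ qᵢ = 3.881 m³/s
= 3.881 × 1000 = 3881 L/s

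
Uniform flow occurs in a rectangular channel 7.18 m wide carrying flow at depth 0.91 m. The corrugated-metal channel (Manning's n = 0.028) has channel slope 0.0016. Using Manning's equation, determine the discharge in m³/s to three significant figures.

7.54 m³/s

A = b·y = 7.18 × 0.91 = 6.534 m²
P = b + 2y = 7.18 + 2×0.91 = 9.000 m
R = A/P = 6.534/9.000 = 0.7260 m
Q = (1/n)·A·R^(2/3)·S^(1/2) = (1/0.028) × 6.534 × 0.7260^(2/3) × 0.0016^(1/2) = 7.540 m³/s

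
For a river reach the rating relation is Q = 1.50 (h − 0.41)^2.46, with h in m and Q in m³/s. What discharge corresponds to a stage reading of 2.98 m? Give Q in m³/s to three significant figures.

Q = 1.50 × (2.98 − 0.41)^2.46 = 1.50 × 2.57^2.46 = 15.29 m³/s

15.3 m³/s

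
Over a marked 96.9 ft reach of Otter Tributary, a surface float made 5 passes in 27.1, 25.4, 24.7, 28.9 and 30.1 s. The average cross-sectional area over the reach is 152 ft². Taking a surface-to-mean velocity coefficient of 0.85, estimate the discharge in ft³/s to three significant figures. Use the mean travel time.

460 ft³/s

t̄ = (27.1 + 25.4 + 24.7 + 28.9 + 30.1) / 5 = 27.24 s
v_surface = L / t̄ = 96.9 / 27.24 = 3.557 ft/s
v_mean = 0.85 × 3.557 = 3.024 ft/s
Q = A × v_mean = 152 × 3.024 = 459.6 ft³/s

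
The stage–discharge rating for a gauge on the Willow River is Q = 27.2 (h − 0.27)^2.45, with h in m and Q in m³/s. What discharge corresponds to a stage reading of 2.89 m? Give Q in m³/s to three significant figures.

Q = 27.2 × (2.89 − 0.27)^2.45 = 27.2 × 2.62^2.45 = 288.0 m³/s

288 m³/s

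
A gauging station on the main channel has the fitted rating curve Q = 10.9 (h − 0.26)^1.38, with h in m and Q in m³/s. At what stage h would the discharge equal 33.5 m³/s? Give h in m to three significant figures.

2.52 m

h − h₀ = (Q/C)^(1/b) = (33.5/10.9)^(1/1.38) = 2.256 m
h = 0.26 + 2.256 = 2.516 m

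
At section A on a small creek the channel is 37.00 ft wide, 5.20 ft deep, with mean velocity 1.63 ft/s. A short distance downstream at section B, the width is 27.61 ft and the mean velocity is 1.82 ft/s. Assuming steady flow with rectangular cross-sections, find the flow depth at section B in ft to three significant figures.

Q = A₁V₁ = (37.00×5.20) × 1.63 = 313.6 ft³/s
d₂ = Q/(b₂ V₂) = 313.6/(27.61×1.82) = 6.241 ft

6.24 ft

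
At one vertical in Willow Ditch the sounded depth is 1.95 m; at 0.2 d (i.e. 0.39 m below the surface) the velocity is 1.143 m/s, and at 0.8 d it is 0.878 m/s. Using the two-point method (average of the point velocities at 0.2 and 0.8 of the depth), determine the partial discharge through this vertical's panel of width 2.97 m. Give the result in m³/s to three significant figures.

v̄ = (1.143 + 0.878) / 2 = 1.011 m/s
q = v̄ × d × w = 1.011 × 1.95 × 2.97 = 5.852 m³/s

5.85 m³/s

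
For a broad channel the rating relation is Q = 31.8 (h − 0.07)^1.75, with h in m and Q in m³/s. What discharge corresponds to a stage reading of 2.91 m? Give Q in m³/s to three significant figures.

198 m³/s

Q = 31.8 × (2.91 − 0.07)^1.75 = 31.8 × 2.84^1.75 = 197.6 m³/s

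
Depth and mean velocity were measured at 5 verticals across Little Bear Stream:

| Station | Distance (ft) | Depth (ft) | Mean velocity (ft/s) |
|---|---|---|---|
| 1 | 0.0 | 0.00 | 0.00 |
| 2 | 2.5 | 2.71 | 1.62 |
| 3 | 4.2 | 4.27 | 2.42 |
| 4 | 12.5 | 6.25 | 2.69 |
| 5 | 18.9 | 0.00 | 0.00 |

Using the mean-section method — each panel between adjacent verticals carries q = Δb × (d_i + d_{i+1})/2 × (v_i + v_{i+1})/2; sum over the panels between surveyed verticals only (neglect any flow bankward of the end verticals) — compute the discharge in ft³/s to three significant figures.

153 ft³/s

Panel 1-2: Δb = 2.5 ft, d̄ = (0.00+2.71)/2 = 1.355, v̄ = (0.00+1.62)/2 = 0.81 → q = 2.5×1.355×0.81 = 2.744 ft³/s
Panel 2-3: Δb = 1.7 ft, d̄ = (2.71+4.27)/2 = 3.49, v̄ = (1.62+2.42)/2 = 2.02 → q = 1.7×3.49×2.02 = 11.98 ft³/s
Panel 3-4: Δb = 8.3 ft, d̄ = (4.27+6.25)/2 = 5.26, v̄ = (2.42+2.69)/2 = 2.555 → q = 8.3×5.26×2.555 = 111.5 ft³/s
Panel 4-5: Δb = 6.4 ft, d̄ = (6.25+0.00)/2 = 3.125, v̄ = (2.69+0.00)/2 = 1.345 → q = 6.4×3.125×1.345 = 26.90 ft³/s
Q = Σ q = 153.2 ft³/s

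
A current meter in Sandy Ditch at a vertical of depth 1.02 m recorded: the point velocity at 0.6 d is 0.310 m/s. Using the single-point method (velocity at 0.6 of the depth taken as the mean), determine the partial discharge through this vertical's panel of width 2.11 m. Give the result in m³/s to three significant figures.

v̄ = v₀.₆ = 0.310 m/s
q = v̄ × d × w = 0.3100 × 1.02 × 2.11 = 0.6672 m³/s

0.667 m³/s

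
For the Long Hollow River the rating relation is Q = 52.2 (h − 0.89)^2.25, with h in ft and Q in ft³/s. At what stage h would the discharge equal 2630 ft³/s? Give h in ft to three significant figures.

6.60 ft

h − h₀ = (Q/C)^(1/b) = (2630/52.2)^(1/2.25) = 5.709 ft
h = 0.89 + 5.709 = 6.599 ft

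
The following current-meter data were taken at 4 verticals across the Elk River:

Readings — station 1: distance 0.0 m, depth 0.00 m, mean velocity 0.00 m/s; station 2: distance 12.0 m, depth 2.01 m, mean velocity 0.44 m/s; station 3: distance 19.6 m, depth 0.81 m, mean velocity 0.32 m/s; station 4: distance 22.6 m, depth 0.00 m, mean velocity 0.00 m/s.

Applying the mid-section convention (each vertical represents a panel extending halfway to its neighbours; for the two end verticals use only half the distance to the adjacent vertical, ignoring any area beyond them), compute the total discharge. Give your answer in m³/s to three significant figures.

w_2 = (19.6 − 0.0)/2 = 9.8 m; q_2 = 0.44 × 2.01 × 9.8 = 8.667 m³/s
w_3 = (22.6 − 12.0)/2 = 5.3 m; q_3 = 0.32 × 0.81 × 5.3 = 1.374 m³/s
Stations 1, 4 contribute zero (depth or velocity is 0).
Q = Σ qᵢ = 10.04 m³/s

10.0 m³/s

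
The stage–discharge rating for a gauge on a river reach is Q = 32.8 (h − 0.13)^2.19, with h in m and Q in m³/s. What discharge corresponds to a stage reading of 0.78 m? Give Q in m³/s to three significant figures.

12.8 m³/s

Q = 32.8 × (0.78 − 0.13)^2.19 = 32.8 × 0.65^2.19 = 12.77 m³/s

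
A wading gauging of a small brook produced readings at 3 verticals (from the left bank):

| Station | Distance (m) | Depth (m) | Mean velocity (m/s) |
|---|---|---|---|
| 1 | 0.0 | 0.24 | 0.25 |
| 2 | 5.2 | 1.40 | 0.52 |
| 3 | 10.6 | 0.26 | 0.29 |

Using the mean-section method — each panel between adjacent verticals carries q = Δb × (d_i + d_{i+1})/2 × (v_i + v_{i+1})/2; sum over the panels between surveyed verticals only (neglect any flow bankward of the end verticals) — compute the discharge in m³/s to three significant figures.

3.46 m³/s

Panel 1-2: Δb = 5.2 m, d̄ = (0.24+1.40)/2 = 0.82, v̄ = (0.25+0.52)/2 = 0.385 → q = 5.2×0.82×0.385 = 1.642 m³/s
Panel 2-3: Δb = 5.4 m, d̄ = (1.40+0.26)/2 = 0.83, v̄ = (0.52+0.29)/2 = 0.405 → q = 5.4×0.83×0.405 = 1.815 m³/s
Q = Σ q = 3.457 m³/s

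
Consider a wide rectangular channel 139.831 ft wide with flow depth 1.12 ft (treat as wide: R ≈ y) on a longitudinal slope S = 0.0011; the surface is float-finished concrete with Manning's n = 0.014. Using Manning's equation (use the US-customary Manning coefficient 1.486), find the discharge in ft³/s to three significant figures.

595 ft³/s

A = b·y = 139.831 × 1.12 = 156.6 ft²
Wide channel: R ≈ y = 1.12 ft
Q = (1.486/n)·A·R^(2/3)·S^(1/2) = (1.486/0.014) × 156.6 × 1.120^(2/3) × 0.0011^(1/2) = 594.6 ft³/s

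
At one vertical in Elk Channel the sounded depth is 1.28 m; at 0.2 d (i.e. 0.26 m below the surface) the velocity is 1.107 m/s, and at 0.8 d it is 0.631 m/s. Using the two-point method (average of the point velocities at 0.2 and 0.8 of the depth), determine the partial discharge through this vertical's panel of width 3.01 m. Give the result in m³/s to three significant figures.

3.35 m³/s

v̄ = (1.107 + 0.631) / 2 = 0.8690 m/s
q = v̄ × d × w = 0.8690 × 1.28 × 3.01 = 3.348 m³/s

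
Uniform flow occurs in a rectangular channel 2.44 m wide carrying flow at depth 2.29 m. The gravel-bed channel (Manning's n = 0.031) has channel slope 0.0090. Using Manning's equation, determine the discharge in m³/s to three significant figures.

14.7 m³/s

A = b·y = 2.44 × 2.29 = 5.588 m²
P = b + 2y = 2.44 + 2×2.29 = 7.020 m
R = A/P = 5.588/7.020 = 0.7960 m
Q = (1/n)·A·R^(2/3)·S^(1/2) = (1/0.031) × 5.588 × 0.7960^(2/3) × 0.0090^(1/2) = 14.69 m³/s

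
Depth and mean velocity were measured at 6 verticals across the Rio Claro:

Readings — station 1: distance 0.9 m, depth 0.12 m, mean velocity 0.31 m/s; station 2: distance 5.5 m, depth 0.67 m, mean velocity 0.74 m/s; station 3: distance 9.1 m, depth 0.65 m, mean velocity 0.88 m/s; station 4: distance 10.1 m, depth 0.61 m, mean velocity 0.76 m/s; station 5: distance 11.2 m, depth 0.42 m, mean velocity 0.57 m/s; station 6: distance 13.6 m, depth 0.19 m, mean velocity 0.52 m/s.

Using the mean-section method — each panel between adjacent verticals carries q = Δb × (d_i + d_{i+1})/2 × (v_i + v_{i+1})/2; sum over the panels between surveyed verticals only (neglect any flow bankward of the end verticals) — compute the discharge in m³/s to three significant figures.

4.17 m³/s

Panel 1-2: Δb = 4.6 m, d̄ = (0.12+0.67)/2 = 0.395, v̄ = (0.31+0.74)/2 = 0.525 → q = 4.6×0.395×0.525 = 0.9539 m³/s
Panel 2-3: Δb = 3.6 m, d̄ = (0.67+0.65)/2 = 0.66, v̄ = (0.74+0.88)/2 = 0.81 → q = 3.6×0.66×0.81 = 1.925 m³/s
Panel 3-4: Δb = 1 m, d̄ = (0.65+0.61)/2 = 0.63, v̄ = (0.88+0.76)/2 = 0.82 → q = 1×0.63×0.82 = 0.5166 m³/s
Panel 4-5: Δb = 1.1 m, d̄ = (0.61+0.42)/2 = 0.515, v̄ = (0.76+0.57)/2 = 0.665 → q = 1.1×0.515×0.665 = 0.3767 m³/s
Panel 5-6: Δb = 2.4 m, d̄ = (0.42+0.19)/2 = 0.305, v̄ = (0.57+0.52)/2 = 0.545 → q = 2.4×0.305×0.545 = 0.3989 m³/s
Q = Σ q = 4.171 m³/s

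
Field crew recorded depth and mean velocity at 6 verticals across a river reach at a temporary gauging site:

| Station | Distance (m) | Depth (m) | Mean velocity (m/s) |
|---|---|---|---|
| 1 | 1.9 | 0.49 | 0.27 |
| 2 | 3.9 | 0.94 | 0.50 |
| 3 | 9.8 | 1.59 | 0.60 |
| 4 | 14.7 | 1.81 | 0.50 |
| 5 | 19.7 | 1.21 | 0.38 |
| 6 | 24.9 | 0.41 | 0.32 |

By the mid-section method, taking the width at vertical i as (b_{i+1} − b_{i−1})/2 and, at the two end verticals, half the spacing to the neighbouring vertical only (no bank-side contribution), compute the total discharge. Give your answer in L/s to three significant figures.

14300 L/s

w_1 = (3.9 − 1.9)/2 = 1 m; q_1 = 0.27 × 0.49 × 1 = 0.1323 m³/s
w_2 = (9.8 − 1.9)/2 = 3.95 m; q_2 = 0.50 × 0.94 × 3.95 = 1.857 m³/s
w_3 = (14.7 − 3.9)/2 = 5.4 m; q_3 = 0.60 × 1.59 × 5.4 = 5.152 m³/s
w_4 = (19.7 − 9.8)/2 = 4.95 m; q_4 = 0.50 × 1.81 × 4.95 = 4.480 m³/s
w_5 = (24.9 − 14.7)/2 = 5.1 m; q_5 = 0.38 × 1.21 × 5.1 = 2.345 m³/s
w_6 = (24.9 − 19.7)/2 = 2.6 m; q_6 = 0.32 × 0.41 × 2.6 = 0.3411 m³/s
Q = Σ qᵢ = 14.31 m³/s
= 14.31 × 1000 = 14310 L/s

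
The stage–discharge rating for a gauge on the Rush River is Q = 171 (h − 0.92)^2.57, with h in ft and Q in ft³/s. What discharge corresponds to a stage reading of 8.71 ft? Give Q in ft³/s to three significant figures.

Q = 171 × (8.71 − 0.92)^2.57 = 171 × 7.79^2.57 = 33440 ft³/s

33400 ft³/s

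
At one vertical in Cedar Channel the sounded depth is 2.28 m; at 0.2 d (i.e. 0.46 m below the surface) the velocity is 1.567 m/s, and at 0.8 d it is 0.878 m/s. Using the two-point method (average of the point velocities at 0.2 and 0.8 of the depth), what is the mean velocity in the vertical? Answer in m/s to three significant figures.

1.22 m/s

v̄ = (1.567 + 0.878) / 2 = 1.223 m/s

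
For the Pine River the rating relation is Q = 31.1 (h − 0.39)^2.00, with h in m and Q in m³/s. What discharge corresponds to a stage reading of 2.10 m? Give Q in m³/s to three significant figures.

90.9 m³/s

Q = 31.1 × (2.10 − 0.39)^2.00 = 31.1 × 1.71^2.00 = 90.94 m³/s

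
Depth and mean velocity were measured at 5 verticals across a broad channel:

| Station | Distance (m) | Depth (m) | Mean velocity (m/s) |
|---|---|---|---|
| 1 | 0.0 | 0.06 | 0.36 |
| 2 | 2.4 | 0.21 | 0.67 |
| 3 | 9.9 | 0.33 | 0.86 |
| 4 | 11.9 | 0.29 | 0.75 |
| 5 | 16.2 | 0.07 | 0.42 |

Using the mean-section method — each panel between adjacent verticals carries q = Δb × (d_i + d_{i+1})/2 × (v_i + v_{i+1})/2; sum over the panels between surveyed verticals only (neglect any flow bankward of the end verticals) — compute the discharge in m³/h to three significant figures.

Panel 1-2: Δb = 2.4 m, d̄ = (0.06+0.21)/2 = 0.135, v̄ = (0.36+0.67)/2 = 0.515 → q = 2.4×0.135×0.515 = 0.1669 m³/s
Panel 2-3: Δb = 7.5 m, d̄ = (0.21+0.33)/2 = 0.27, v̄ = (0.67+0.86)/2 = 0.765 → q = 7.5×0.27×0.765 = 1.549 m³/s
Panel 3-4: Δb = 2 m, d̄ = (0.33+0.29)/2 = 0.31, v̄ = (0.86+0.75)/2 = 0.805 → q = 2×0.31×0.805 = 0.4991 m³/s
Panel 4-5: Δb = 4.3 m, d̄ = (0.29+0.07)/2 = 0.18, v̄ = (0.75+0.42)/2 = 0.585 → q = 4.3×0.18×0.585 = 0.4528 m³/s
Q = Σ q = 2.668 m³/s
= 2.668 × 3600 = 9604 m³/h

9600 m³/h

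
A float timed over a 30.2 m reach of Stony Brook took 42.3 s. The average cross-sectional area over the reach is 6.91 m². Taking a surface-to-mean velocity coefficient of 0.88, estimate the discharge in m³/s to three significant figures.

v_surface = L / t̄ = 30.2 / 42.3 = 0.7139 m/s
v_mean = 0.88 × 0.7139 = 0.6283 m/s
Q = A × v_mean = 6.91 × 0.6283 = 4.341 m³/s

4.34 m³/s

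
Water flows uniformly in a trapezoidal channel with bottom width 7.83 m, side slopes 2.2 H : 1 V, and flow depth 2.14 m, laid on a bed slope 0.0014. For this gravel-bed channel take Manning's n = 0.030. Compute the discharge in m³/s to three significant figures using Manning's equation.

A = (b + z·y)·y = (7.83 + 2.2×2.14)×2.14 = 26.83 m²
P = b + 2y√(1+z²) = 7.83 + 2×2.14×√(1+2.2²) = 18.17 m
R = A/P = 26.83/18.17 = 1.476 m
Q = (1/n)·A·R^(2/3)·S^(1/2) = (1/0.030) × 26.83 × 1.476^(2/3) × 0.0014^(1/2) = 43.39 m³/s

43.4 m³/s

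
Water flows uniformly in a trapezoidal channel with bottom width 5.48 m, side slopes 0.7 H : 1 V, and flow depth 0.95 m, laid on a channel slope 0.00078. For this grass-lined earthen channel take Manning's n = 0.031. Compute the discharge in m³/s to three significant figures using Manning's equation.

4.34 m³/s

A = (b + z·y)·y = (5.48 + 0.7×0.95)×0.95 = 5.838 m²
P = b + 2y√(1+z²) = 5.48 + 2×0.95×√(1+0.7²) = 7.799 m
R = A/P = 5.838/7.799 = 0.7485 m
Q = (1/n)·A·R^(2/3)·S^(1/2) = (1/0.031) × 5.838 × 0.7485^(2/3) × 0.00078^(1/2) = 4.336 m³/s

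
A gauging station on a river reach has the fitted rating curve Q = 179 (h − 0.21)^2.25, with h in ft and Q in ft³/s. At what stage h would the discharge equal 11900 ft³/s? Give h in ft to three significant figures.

h − h₀ = (Q/C)^(1/b) = (11900/179)^(1/2.25) = 6.458 ft
h = 0.21 + 6.458 = 6.668 ft

6.67 ft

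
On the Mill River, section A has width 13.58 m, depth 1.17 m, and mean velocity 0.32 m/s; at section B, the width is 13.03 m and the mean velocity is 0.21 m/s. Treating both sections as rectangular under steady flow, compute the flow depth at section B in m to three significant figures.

1.86 m

Q = A₁V₁ = (13.58×1.17) × 0.32 = 5.084 m³/s
d₂ = Q/(b₂ V₂) = 5.084/(13.03×0.21) = 1.858 m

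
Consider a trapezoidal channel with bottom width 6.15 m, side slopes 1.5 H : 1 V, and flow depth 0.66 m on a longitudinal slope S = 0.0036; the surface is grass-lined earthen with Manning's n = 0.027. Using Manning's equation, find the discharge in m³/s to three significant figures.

7.05 m³/s

A = (b + z·y)·y = (6.15 + 1.5×0.66)×0.66 = 4.712 m²
P = b + 2y√(1+z²) = 6.15 + 2×0.66×√(1+1.5²) = 8.530 m
R = A/P = 4.712/8.530 = 0.5525 m
Q = (1/n)·A·R^(2/3)·S^(1/2) = (1/0.027) × 4.712 × 0.5525^(2/3) × 0.0036^(1/2) = 7.051 m³/s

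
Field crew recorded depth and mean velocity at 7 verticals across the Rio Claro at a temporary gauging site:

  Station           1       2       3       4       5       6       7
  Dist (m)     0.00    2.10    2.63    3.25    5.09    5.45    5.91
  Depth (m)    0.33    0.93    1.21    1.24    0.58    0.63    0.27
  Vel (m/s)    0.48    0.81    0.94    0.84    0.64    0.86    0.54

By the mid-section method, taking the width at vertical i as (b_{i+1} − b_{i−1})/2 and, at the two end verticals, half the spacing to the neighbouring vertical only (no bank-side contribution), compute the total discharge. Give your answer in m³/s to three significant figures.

3.76 m³/s

w_1 = (2.10 − 0.00)/2 = 1.05 m; q_1 = 0.48 × 0.33 × 1.05 = 0.1663 m³/s
w_2 = (2.63 − 0.00)/2 = 1.315 m; q_2 = 0.81 × 0.93 × 1.315 = 0.9906 m³/s
w_3 = (3.25 − 2.10)/2 = 0.575 m; q_3 = 0.94 × 1.21 × 0.575 = 0.6540 m³/s
w_4 = (5.09 − 2.63)/2 = 1.23 m; q_4 = 0.84 × 1.24 × 1.23 = 1.281 m³/s
w_5 = (5.45 − 3.25)/2 = 1.1 m; q_5 = 0.64 × 0.58 × 1.1 = 0.4083 m³/s
w_6 = (5.91 − 5.09)/2 = 0.41 m; q_6 = 0.86 × 0.63 × 0.41 = 0.2221 m³/s
w_7 = (5.91 − 5.45)/2 = 0.23 m; q_7 = 0.54 × 0.27 × 0.23 = 0.03353 m³/s
Q = Σ qᵢ = 3.756 m³/s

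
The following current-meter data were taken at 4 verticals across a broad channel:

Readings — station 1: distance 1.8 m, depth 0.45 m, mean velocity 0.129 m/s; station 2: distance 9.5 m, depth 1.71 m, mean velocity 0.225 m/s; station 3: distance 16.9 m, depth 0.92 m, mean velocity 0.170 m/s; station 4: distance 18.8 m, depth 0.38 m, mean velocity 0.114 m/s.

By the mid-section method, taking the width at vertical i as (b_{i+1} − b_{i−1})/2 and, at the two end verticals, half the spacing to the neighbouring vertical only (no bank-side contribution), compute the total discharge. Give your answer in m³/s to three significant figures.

w_1 = (9.5 − 1.8)/2 = 3.85 m; q_1 = 0.129 × 0.45 × 3.85 = 0.2235 m³/s
w_2 = (16.9 − 1.8)/2 = 7.55 m; q_2 = 0.225 × 1.71 × 7.55 = 2.905 m³/s
w_3 = (18.8 − 9.5)/2 = 4.65 m; q_3 = 0.170 × 0.92 × 4.65 = 0.7273 m³/s
w_4 = (18.8 − 16.9)/2 = 0.95 m; q_4 = 0.114 × 0.38 × 0.95 = 0.04115 m³/s
Q = Σ qᵢ = 3.897 m³/s

3.90 m³/s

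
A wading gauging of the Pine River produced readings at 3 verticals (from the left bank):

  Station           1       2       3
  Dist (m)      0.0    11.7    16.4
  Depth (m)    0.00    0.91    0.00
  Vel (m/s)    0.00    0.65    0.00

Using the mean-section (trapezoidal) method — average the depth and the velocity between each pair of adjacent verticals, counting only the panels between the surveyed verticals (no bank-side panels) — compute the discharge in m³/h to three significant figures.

8730 m³/h

Panel 1-2: Δb = 11.7 m, d̄ = (0.00+0.91)/2 = 0.455, v̄ = (0.00+0.65)/2 = 0.325 → q = 11.7×0.455×0.325 = 1.730 m³/s
Panel 2-3: Δb = 4.7 m, d̄ = (0.91+0.00)/2 = 0.455, v̄ = (0.65+0.00)/2 = 0.325 → q = 4.7×0.455×0.325 = 0.6950 m³/s
Q = Σ q = 2.425 m³/s
= 2.425 × 3600 = 8731 m³/h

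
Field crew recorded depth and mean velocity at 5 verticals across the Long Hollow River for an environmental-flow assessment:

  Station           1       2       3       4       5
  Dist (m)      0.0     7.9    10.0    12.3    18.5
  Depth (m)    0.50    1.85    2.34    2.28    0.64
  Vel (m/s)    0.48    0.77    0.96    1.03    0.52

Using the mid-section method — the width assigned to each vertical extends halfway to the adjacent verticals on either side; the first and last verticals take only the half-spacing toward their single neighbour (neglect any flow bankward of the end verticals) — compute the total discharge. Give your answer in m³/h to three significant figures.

w_1 = (7.9 − 0.0)/2 = 3.95 m; q_1 = 0.48 × 0.50 × 3.95 = 0.9480 m³/s
w_2 = (10.0 − 0.0)/2 = 5 m; q_2 = 0.77 × 1.85 × 5 = 7.123 m³/s
w_3 = (12.3 − 7.9)/2 = 2.2 m; q_3 = 0.96 × 2.34 × 2.2 = 4.942 m³/s
w_4 = (18.5 − 10.0)/2 = 4.25 m; q_4 = 1.03 × 2.28 × 4.25 = 9.981 m³/s
w_5 = (18.5 − 12.3)/2 = 3.1 m; q_5 = 0.52 × 0.64 × 3.1 = 1.032 m³/s
Q = Σ qᵢ = 24.02 m³/s
= 24.02 × 3600 = 86490 m³/h

86500 m³/h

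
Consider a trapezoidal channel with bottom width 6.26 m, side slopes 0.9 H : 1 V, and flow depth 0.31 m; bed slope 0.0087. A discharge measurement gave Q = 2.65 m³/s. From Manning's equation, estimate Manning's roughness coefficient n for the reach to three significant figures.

0.0310

A = (b + z·y)·y = (6.26 + 0.9×0.31)×0.31 = 2.027 m²
P = b + 2y√(1+z²) = 6.26 + 2×0.31×√(1+0.9²) = 7.094 m
R = A/P = 2.027/7.094 = 0.2857 m
n = (1/Q)·A·R^(2/3)·S^(1/2) = (1/2.65) × 2.027 × 0.4338 × 0.09327 = 0.03095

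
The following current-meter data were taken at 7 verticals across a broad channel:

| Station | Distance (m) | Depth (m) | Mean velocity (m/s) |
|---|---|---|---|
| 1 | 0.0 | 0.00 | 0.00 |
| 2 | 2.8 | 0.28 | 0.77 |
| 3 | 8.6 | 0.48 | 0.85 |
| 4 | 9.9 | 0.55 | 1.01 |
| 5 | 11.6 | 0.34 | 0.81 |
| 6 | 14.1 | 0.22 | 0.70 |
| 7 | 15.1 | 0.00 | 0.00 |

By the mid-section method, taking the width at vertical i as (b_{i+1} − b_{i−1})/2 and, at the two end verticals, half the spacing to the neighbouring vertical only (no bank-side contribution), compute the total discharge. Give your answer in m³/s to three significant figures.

w_2 = (8.6 − 0.0)/2 = 4.3 m; q_2 = 0.77 × 0.28 × 4.3 = 0.9271 m³/s
w_3 = (9.9 − 2.8)/2 = 3.55 m; q_3 = 0.85 × 0.48 × 3.55 = 1.448 m³/s
w_4 = (11.6 − 8.6)/2 = 1.5 m; q_4 = 1.01 × 0.55 × 1.5 = 0.8333 m³/s
w_5 = (14.1 − 9.9)/2 = 2.1 m; q_5 = 0.81 × 0.34 × 2.1 = 0.5783 m³/s
w_6 = (15.1 − 11.6)/2 = 1.75 m; q_6 = 0.70 × 0.22 × 1.75 = 0.2695 m³/s
Stations 1, 7 contribute zero (depth or velocity is 0).
Q = Σ qᵢ = 4.057 m³/s

4.06 m³/s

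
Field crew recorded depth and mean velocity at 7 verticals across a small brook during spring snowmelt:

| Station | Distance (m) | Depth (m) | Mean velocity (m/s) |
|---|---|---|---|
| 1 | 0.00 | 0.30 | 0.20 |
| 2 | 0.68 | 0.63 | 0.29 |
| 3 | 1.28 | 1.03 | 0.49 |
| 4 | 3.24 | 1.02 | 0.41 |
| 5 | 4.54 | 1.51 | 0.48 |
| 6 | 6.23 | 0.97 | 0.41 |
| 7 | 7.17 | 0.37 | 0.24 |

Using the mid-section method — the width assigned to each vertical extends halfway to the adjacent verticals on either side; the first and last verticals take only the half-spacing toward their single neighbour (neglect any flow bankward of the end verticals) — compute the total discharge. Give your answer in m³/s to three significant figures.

3.11 m³/s

w_1 = (0.68 − 0.00)/2 = 0.34 m; q_1 = 0.20 × 0.30 × 0.34 = 0.02040 m³/s
w_2 = (1.28 − 0.00)/2 = 0.64 m; q_2 = 0.29 × 0.63 × 0.64 = 0.1169 m³/s
w_3 = (3.24 − 0.68)/2 = 1.28 m; q_3 = 0.49 × 1.03 × 1.28 = 0.6460 m³/s
w_4 = (4.54 − 1.28)/2 = 1.63 m; q_4 = 0.41 × 1.02 × 1.63 = 0.6817 m³/s
w_5 = (6.23 − 3.24)/2 = 1.495 m; q_5 = 0.48 × 1.51 × 1.495 = 1.084 m³/s
w_6 = (7.17 − 4.54)/2 = 1.315 m; q_6 = 0.41 × 0.97 × 1.315 = 0.5230 m³/s
w_7 = (7.17 − 6.23)/2 = 0.47 m; q_7 = 0.24 × 0.37 × 0.47 = 0.04174 m³/s
Q = Σ qᵢ = 3.113 m³/s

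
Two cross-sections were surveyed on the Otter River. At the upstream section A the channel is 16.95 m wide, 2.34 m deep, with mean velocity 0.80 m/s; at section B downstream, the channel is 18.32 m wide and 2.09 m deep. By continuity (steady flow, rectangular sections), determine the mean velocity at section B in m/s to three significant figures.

0.829 m/s

Q = A₁V₁ = (16.95×2.34) × 0.80 = 31.73 m³/s
A₂ = 18.32 × 2.09 = 38.29 m²
V₂ = Q/A₂ = 31.73/38.29 = 0.8287 m/s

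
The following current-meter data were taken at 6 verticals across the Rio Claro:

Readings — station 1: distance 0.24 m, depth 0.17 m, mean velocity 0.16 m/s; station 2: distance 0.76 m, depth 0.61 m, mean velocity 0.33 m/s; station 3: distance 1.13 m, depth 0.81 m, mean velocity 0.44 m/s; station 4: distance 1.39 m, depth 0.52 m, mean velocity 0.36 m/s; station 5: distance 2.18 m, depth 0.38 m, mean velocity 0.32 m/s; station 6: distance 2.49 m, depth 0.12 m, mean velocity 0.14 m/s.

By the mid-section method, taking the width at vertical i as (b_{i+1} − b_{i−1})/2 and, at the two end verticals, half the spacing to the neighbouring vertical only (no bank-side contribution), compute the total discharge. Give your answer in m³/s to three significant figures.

0.377 m³/s

w_1 = (0.76 − 0.24)/2 = 0.26 m; q_1 = 0.16 × 0.17 × 0.26 = 0.007072 m³/s
w_2 = (1.13 − 0.24)/2 = 0.445 m; q_2 = 0.33 × 0.61 × 0.445 = 0.08958 m³/s
w_3 = (1.39 − 0.76)/2 = 0.315 m; q_3 = 0.44 × 0.81 × 0.315 = 0.1123 m³/s
w_4 = (2.18 − 1.13)/2 = 0.525 m; q_4 = 0.36 × 0.52 × 0.525 = 0.09828 m³/s
w_5 = (2.49 − 1.39)/2 = 0.55 m; q_5 = 0.32 × 0.38 × 0.55 = 0.06688 m³/s
w_6 = (2.49 − 2.18)/2 = 0.155 m; q_6 = 0.14 × 0.12 × 0.155 = 0.002604 m³/s
Q = Σ qᵢ = 0.3767 m³/s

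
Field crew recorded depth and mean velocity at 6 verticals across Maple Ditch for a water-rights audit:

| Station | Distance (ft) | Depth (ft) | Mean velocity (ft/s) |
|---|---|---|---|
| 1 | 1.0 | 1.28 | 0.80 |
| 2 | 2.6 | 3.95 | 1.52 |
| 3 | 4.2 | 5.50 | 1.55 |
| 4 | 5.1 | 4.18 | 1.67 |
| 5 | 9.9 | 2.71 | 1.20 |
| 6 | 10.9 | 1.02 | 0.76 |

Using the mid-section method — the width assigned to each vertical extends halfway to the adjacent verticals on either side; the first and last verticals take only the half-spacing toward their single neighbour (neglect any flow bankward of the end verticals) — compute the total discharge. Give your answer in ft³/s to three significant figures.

w_1 = (2.6 − 1.0)/2 = 0.8 ft; q_1 = 0.80 × 1.28 × 0.8 = 0.8192 ft³/s
w_2 = (4.2 − 1.0)/2 = 1.6 ft; q_2 = 1.52 × 3.95 × 1.6 = 9.606 ft³/s
w_3 = (5.1 − 2.6)/2 = 1.25 ft; q_3 = 1.55 × 5.50 × 1.25 = 10.66 ft³/s
w_4 = (9.9 − 4.2)/2 = 2.85 ft; q_4 = 1.67 × 4.18 × 2.85 = 19.89 ft³/s
w_5 = (10.9 − 5.1)/2 = 2.9 ft; q_5 = 1.20 × 2.71 × 2.9 = 9.431 ft³/s
w_6 = (10.9 − 9.9)/2 = 0.5 ft; q_6 = 0.76 × 1.02 × 0.5 = 0.3876 ft³/s
Q = Σ qᵢ = 50.79 ft³/s

50.8 ft³/s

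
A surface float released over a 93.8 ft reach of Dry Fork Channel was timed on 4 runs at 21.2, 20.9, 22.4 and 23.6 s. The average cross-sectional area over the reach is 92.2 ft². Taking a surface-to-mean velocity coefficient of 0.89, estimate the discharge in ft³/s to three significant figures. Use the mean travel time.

t̄ = (21.2 + 20.9 + 22.4 + 23.6) / 4 = 22.025 s
v_surface = L / t̄ = 93.8 / 22.025 = 4.259 ft/s
v_mean = 0.89 × 4.259 = 3.790 ft/s
Q = A × v_mean = 92.2 × 3.790 = 349.5 ft³/s

349 ft³/s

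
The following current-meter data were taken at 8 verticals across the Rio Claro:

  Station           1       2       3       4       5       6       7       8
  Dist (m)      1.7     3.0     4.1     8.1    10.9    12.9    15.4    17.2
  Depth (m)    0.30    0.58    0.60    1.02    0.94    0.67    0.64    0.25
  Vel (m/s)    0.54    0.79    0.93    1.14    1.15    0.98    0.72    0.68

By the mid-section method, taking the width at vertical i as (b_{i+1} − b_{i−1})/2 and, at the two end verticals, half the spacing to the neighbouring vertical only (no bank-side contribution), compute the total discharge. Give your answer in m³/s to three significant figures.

11.2 m³/s

w_1 = (3.0 − 1.7)/2 = 0.65 m; q_1 = 0.54 × 0.30 × 0.65 = 0.1053 m³/s
w_2 = (4.1 − 1.7)/2 = 1.2 m; q_2 = 0.79 × 0.58 × 1.2 = 0.5498 m³/s
w_3 = (8.1 − 3.0)/2 = 2.55 m; q_3 = 0.93 × 0.60 × 2.55 = 1.423 m³/s
w_4 = (10.9 − 4.1)/2 = 3.4 m; q_4 = 1.14 × 1.02 × 3.4 = 3.954 m³/s
w_5 = (12.9 − 8.1)/2 = 2.4 m; q_5 = 1.15 × 0.94 × 2.4 = 2.594 m³/s
w_6 = (15.4 − 10.9)/2 = 2.25 m; q_6 = 0.98 × 0.67 × 2.25 = 1.477 m³/s
w_7 = (17.2 − 12.9)/2 = 2.15 m; q_7 = 0.72 × 0.64 × 2.15 = 0.9907 m³/s
w_8 = (17.2 − 15.4)/2 = 0.9 m; q_8 = 0.68 × 0.25 × 0.9 = 0.1530 m³/s
Q = Σ qᵢ = 11.25 m³/s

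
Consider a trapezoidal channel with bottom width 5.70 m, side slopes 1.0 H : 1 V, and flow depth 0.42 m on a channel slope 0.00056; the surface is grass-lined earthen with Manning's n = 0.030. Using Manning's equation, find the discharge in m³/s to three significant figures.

A = (b + z·y)·y = (5.70 + 1.0×0.42)×0.42 = 2.570 m²
P = b + 2y√(1+z²) = 5.70 + 2×0.42×√(1+1.0²) = 6.888 m
R = A/P = 2.570/6.888 = 0.3732 m
Q = (1/n)·A·R^(2/3)·S^(1/2) = (1/0.030) × 2.570 × 0.3732^(2/3) × 0.00056^(1/2) = 1.051 m³/s

1.05 m³/s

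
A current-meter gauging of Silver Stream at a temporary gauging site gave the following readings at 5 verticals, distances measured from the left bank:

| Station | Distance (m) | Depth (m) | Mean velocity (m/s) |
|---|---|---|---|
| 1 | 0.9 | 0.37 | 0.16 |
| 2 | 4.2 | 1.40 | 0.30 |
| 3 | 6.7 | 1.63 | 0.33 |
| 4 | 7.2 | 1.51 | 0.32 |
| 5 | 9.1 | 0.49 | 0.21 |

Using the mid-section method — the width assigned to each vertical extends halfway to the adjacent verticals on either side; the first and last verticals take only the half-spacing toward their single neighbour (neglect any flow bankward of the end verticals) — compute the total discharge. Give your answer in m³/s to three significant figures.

2.80 m³/s

w_1 = (4.2 − 0.9)/2 = 1.65 m; q_1 = 0.16 × 0.37 × 1.65 = 0.09768 m³/s
w_2 = (6.7 − 0.9)/2 = 2.9 m; q_2 = 0.30 × 1.40 × 2.9 = 1.218 m³/s
w_3 = (7.2 − 4.2)/2 = 1.5 m; q_3 = 0.33 × 1.63 × 1.5 = 0.8069 m³/s
w_4 = (9.1 − 6.7)/2 = 1.2 m; q_4 = 0.32 × 1.51 × 1.2 = 0.5798 m³/s
w_5 = (9.1 − 7.2)/2 = 0.95 m; q_5 = 0.21 × 0.49 × 0.95 = 0.09776 m³/s
Q = Σ qᵢ = 2.800 m³/s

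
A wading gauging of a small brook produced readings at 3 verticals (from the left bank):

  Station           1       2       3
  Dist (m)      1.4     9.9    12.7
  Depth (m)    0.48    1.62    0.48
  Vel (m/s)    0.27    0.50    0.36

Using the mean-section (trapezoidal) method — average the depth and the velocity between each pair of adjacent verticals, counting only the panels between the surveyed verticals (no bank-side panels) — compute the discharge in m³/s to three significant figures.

Panel 1-2: Δb = 8.5 m, d̄ = (0.48+1.62)/2 = 1.05, v̄ = (0.27+0.50)/2 = 0.385 → q = 8.5×1.05×0.385 = 3.436 m³/s
Panel 2-3: Δb = 2.8 m, d̄ = (1.62+0.48)/2 = 1.05, v̄ = (0.50+0.36)/2 = 0.43 → q = 2.8×1.05×0.43 = 1.264 m³/s
Q = Σ q = 4.700 m³/s

4.70 m³/s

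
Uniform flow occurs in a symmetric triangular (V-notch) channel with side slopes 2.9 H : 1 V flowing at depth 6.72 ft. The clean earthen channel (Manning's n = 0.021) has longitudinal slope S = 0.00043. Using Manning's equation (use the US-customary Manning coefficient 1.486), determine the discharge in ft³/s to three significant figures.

A = z·y² = 2.9×6.72² = 131.0 ft²
P = 2y√(1+z²) = 2×6.72×√(1+2.9²) = 41.23 ft
R = A/P = 131.0/41.23 = 3.176 ft
Q = (1.486/n)·A·R^(2/3)·S^(1/2) = (1.486/0.021) × 131.0 × 3.176^(2/3) × 0.00043^(1/2) = 415.2 ft³/s

415 ft³/s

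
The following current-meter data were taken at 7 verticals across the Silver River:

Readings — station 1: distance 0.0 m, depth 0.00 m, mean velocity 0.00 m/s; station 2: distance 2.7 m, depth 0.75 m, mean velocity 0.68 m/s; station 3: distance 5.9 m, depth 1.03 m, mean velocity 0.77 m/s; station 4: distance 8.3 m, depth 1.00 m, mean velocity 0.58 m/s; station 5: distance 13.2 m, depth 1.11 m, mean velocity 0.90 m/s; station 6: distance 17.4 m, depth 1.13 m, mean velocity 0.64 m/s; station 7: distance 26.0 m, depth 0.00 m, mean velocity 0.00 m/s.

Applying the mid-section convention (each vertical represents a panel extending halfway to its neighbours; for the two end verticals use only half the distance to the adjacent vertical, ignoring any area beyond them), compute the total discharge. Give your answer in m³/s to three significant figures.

w_2 = (5.9 − 0.0)/2 = 2.95 m; q_2 = 0.68 × 0.75 × 2.95 = 1.505 m³/s
w_3 = (8.3 − 2.7)/2 = 2.8 m; q_3 = 0.77 × 1.03 × 2.8 = 2.221 m³/s
w_4 = (13.2 − 5.9)/2 = 3.65 m; q_4 = 0.58 × 1.00 × 3.65 = 2.117 m³/s
w_5 = (17.4 − 8.3)/2 = 4.55 m; q_5 = 0.90 × 1.11 × 4.55 = 4.545 m³/s
w_6 = (26.0 − 13.2)/2 = 6.4 m; q_6 = 0.64 × 1.13 × 6.4 = 4.628 m³/s
Stations 1, 7 contribute zero (depth or velocity is 0).
Q = Σ qᵢ = 15.02 m³/s

15.0 m³/s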